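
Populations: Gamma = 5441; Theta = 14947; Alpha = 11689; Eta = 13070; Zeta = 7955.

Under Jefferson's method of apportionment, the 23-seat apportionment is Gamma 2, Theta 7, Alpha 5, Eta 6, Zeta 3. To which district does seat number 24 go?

Priority for the next seat is population ÷ (current seats + 1).
Priorities: Gamma 1813.667, Theta 1868.375, Alpha 1948.167, Eta 1867.143, Zeta 1988.750.
Highest priority: Zeta.

Zeta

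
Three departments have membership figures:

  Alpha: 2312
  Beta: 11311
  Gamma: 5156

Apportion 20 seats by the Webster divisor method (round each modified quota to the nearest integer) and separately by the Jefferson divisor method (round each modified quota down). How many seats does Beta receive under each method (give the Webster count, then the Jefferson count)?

12 and 13

Webster: Alpha 2, Beta 12, Gamma 6.
Jefferson: Alpha 2, Beta 13, Gamma 5.
Beta gets 12 under Webster and 13 under Jefferson.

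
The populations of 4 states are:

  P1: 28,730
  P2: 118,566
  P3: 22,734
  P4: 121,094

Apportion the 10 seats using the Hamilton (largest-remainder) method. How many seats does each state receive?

P1: 1, P2: 4, P3: 1, P4: 4

Total 291124; standard divisor 291124/10 ≈ 29112.4.
Standard quotas: P1 0.9869, P2 4.0727, P3 0.7809, P4 4.1595.
Lower quotas: P1 0, P2 4, P3 0, P4 4 (sum 8, leaving 2 seats).
Remainders in descending order: P1 0.9869, P3 0.7809, P4 0.1595, P2 0.0727.
The surplus seats go to P1, P3.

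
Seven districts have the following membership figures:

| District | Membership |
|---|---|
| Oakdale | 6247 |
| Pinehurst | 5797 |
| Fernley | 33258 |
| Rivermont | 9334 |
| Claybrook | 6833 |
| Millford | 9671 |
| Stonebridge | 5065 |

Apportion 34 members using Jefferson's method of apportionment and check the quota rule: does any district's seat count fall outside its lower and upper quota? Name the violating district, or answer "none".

Fernley

Standard quotas: Oakdale 2.787, Pinehurst 2.586, Fernley 14.839, Rivermont 4.165, Claybrook 3.049, Millford 4.315, Stonebridge 2.260.
Jefferson allocation: Oakdale 3, Pinehurst 2, Fernley 16, Rivermont 4, Claybrook 3, Millford 4, Stonebridge 2.
Fernley has quota 14.839 (lower 14, upper 15) but receives 16 — outside the quota interval.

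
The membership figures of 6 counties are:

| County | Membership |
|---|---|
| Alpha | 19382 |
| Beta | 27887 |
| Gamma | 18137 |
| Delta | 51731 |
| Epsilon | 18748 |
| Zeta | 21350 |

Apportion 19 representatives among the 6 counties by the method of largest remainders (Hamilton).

Alpha: 2, Beta: 4, Gamma: 2, Delta: 6, Epsilon: 2, Zeta: 3

Total 157235; standard divisor 157235/19 ≈ 8275.526.
Standard quotas: Alpha 2.3421, Beta 3.3698, Gamma 2.1916, Delta 6.2511, Epsilon 2.2655, Zeta 2.5799.
Lower quotas: Alpha 2, Beta 3, Gamma 2, Delta 6, Epsilon 2, Zeta 2 (sum 17, leaving 2 seats).
Remainders in descending order: Zeta 0.5799, Beta 0.3698, Alpha 0.3421, Epsilon 0.2655, Delta 0.2511, Gamma 0.1916.
The surplus seats go to Zeta, Beta.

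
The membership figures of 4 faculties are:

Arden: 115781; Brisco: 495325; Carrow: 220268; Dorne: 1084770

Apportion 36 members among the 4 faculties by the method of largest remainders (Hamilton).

Arden: 2, Brisco: 9, Carrow: 4, Dorne: 21

Total 1916144; standard divisor 1916144/36 ≈ 53226.222.
Standard quotas: Arden 2.1753, Brisco 9.3060, Carrow 4.1383, Dorne 20.3804.
Lower quotas: Arden 2, Brisco 9, Carrow 4, Dorne 20 (sum 35, leaving 1 seat).
Remainders in descending order: Dorne 0.3804, Brisco 0.3060, Arden 0.1753, Carrow 0.1383.
Largest remainder: Dorne receives the extra seat.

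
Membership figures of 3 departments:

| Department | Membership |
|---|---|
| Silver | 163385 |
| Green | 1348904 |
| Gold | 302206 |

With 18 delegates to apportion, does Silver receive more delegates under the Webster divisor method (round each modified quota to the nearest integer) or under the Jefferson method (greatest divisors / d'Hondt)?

Webster

Webster: Silver 2, Green 13, Gold 3.
Jefferson: Silver 1, Green 14, Gold 3.
Silver gets 2 under Webster and 1 under Jefferson.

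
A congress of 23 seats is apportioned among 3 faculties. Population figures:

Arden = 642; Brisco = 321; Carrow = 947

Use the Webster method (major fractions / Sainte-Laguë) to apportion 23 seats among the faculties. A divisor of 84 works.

With modified divisor 84: modified quotas Arden 7.643, Brisco 3.821, Carrow 11.274.
Rounding to the nearest integer: Arden 8, Brisco 4, Carrow 11 (total 23).

Arden 8, Brisco 4, Carrow 11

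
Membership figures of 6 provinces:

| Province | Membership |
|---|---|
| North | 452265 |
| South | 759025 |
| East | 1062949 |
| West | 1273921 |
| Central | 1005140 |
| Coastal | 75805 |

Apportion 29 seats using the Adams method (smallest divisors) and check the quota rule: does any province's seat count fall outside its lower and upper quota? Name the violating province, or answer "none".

Standard quotas: North 2.833, South 4.755, East 6.659, West 7.981, Central 6.297, Coastal 0.475.
Adams allocation: North 3, South 5, East 6, West 8, Central 6, Coastal 1.
Every allocation lies between the lower and upper quota.

none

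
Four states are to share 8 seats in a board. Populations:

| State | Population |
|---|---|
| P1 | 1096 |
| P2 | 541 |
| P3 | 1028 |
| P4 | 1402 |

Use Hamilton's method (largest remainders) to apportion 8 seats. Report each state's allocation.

Standard divisor: 4067 ÷ 8 ≈ 508.375.
Standard quotas: P1 2.156, P2 1.064, P3 2.022, P4 2.758.
Lower quotas: P1 2, P2 1, P3 2, P4 2 (sum 7, leaving 1 seat).
Remainders in descending order: P4 0.758, P1 0.156, P2 0.064, P3 0.022.
The surplus seat goes to P4.

P1 2; P2 1; P3 2; P4 3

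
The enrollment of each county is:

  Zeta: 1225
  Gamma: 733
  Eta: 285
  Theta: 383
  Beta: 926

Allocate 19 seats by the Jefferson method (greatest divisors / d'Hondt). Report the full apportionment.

Zeta 7, Gamma 4, Eta 1, Theta 2, Beta 5

Standard divisor 3552/19 ≈ 186.947; standard quotas: Zeta 6.553, Gamma 3.921, Eta 1.524, Theta 2.049, Beta 4.953.
Rounding down gives 6, 3, 1, 2, 4 = 16 seats, so the divisor must be adjusted.
With modified divisor 160: modified quotas Zeta 7.656, Gamma 4.581, Eta 1.781, Theta 2.394, Beta 5.787.
Rounding down: Zeta 7, Gamma 4, Eta 1, Theta 2, Beta 5 (total 19).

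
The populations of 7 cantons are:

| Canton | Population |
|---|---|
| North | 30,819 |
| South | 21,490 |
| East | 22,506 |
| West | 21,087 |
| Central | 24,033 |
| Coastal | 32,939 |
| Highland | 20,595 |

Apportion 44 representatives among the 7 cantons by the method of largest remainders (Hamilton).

Total 173469; standard divisor 173469/44 ≈ 3942.477.
Standard quotas: North 7.8172, South 5.4509, East 5.7086, West 5.3487, Central 6.0959, Coastal 8.3549, Highland 5.2239.
Lower quotas: North 7, South 5, East 5, West 5, Central 6, Coastal 8, Highland 5 (sum 41, leaving 3 seats).
Remainders in descending order: North 0.8172, East 0.7086, South 0.4509, Coastal 0.3549, West 0.3487, Highland 0.2239, Central 0.0959.
Largest remainders: North, East, South receive the extra seats.

North=8, South=6, East=6, West=5, Central=6, Coastal=8, Highland=5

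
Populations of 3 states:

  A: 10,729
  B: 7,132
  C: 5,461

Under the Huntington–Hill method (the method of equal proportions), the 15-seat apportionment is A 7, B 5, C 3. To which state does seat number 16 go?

C

Priority for the next seat is population ÷ (√(s·(s+1))).
Priorities: A 1433.723, B 1302.119, C 1576.455.
Highest priority: C.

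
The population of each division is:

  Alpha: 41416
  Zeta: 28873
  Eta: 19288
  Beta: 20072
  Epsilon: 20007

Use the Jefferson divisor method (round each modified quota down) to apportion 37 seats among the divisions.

Standard divisor 129656/37 ≈ 3504.216; standard quotas: Alpha 11.819, Zeta 8.240, Eta 5.504, Beta 5.728, Epsilon 5.709.
Rounding down gives 11, 8, 5, 5, 5 = 34 seats, so the divisor must be adjusted.
With modified divisor 3300: modified quotas Alpha 12.550, Zeta 8.749, Eta 5.845, Beta 6.082, Epsilon 6.063.
Rounding down: Alpha 12, Zeta 8, Eta 5, Beta 6, Epsilon 6 (total 37).

Alpha: 12, Zeta: 8, Eta: 5, Beta: 6, Epsilon: 6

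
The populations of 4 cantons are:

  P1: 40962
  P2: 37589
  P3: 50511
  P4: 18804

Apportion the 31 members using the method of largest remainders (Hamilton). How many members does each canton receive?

The standard divisor is 147866/31 ≈ 4769.871.
Standard quotas: P1 8.5877, P2 7.8805, P3 10.5896, P4 3.9422.
Lower quotas: P1 8, P2 7, P3 10, P4 3 (sum 28, leaving 3 seats).
Remainders in descending order: P4 0.9422, P2 0.8805, P3 0.5896, P1 0.5877.
Largest remainders: P4, P2, P3 receive the extra seats.

P1: 8, P2: 8, P3: 11, P4: 4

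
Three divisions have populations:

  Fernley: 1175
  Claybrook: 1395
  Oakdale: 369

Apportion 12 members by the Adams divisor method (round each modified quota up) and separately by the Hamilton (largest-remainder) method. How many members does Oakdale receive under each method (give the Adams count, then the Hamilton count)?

2 and 1

Adams: Fernley 5, Claybrook 5, Oakdale 2.
Hamilton: Fernley 5, Claybrook 6, Oakdale 1.
Oakdale gets 2 under Adams and 1 under Hamilton.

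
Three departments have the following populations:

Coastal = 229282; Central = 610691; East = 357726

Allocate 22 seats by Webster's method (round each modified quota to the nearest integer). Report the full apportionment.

Standard divisor 1197699/22 ≈ 54440.864; standard quotas: Coastal 4.212, Central 11.218, East 6.571.
Rounding to the nearest integer gives Coastal 4, Central 11, East 7 — total 22, matching the house size, so no adjustment is needed.

Coastal 4, Central 11, East 7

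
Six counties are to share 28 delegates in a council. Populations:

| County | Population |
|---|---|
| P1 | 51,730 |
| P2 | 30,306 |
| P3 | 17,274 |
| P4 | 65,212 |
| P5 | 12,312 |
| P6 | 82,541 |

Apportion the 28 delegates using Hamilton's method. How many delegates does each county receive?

P1=6; P2=3; P3=2; P4=7; P5=1; P6=9

Total 259375; standard divisor 259375/28 ≈ 9263.393.
Standard quotas: P1 5.5843, P2 3.2716, P3 1.8648, P4 7.0398, P5 1.3291, P6 8.9105.
Lower quotas: P1 5, P2 3, P3 1, P4 7, P5 1, P6 8 (sum 25, leaving 3 seats).
Remainders in descending order: P6 0.9105, P3 0.8648, P1 0.5843, P5 0.3291, P2 0.2716, P4 0.0398.
Largest remainders: P6, P3, P1 receive the extra seats.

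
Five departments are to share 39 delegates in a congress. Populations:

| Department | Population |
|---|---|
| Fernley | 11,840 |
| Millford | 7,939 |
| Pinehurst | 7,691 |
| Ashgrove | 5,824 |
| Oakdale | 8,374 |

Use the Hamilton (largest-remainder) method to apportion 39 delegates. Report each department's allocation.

The standard divisor is 41668/39 ≈ 1068.41.
Standard quotas: Fernley 11.0819, Millford 7.4307, Pinehurst 7.1985, Ashgrove 5.4511, Oakdale 7.8378.
Lower quotas: Fernley 11, Millford 7, Pinehurst 7, Ashgrove 5, Oakdale 7 (sum 37, leaving 2 seats).
Remainders in descending order: Oakdale 0.8378, Ashgrove 0.4511, Millford 0.4307, Pinehurst 0.1985, Fernley 0.0819.
Largest remainders: Oakdale, Ashgrove receive the extra seats.

Fernley=11, Millford=7, Pinehurst=7, Ashgrove=6, Oakdale=8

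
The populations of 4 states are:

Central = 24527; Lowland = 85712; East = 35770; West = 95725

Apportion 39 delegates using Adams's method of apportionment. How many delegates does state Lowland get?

14

Standard divisor 241734/39 ≈ 6198.308; standard quotas: Central 3.957, Lowland 13.828, East 5.771, West 15.444.
Rounding up gives 4, 14, 6, 16 = 40 seats, so the divisor must be adjusted.
With modified divisor 6500: modified quotas Central 3.773, Lowland 13.186, East 5.503, West 14.727.
Rounding up: Central 4, Lowland 14, East 6, West 15 (total 39).
Lowland receives 14.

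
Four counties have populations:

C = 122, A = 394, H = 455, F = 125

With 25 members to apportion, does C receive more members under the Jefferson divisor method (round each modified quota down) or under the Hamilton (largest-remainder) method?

Jefferson: C 2, A 9, H 11, F 3.
Hamilton: C 3, A 9, H 10, F 3.
C gets 2 under Jefferson and 3 under Hamilton.

Hamilton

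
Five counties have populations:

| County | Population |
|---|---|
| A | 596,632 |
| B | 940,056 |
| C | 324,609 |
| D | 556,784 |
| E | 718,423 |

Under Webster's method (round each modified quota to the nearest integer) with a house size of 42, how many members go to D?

Standard divisor 3136504/42 ≈ 74678.667; standard quotas: A 7.989, B 12.588, C 4.347, D 7.456, E 9.620.
Rounding to the nearest integer gives A 8, B 13, C 4, D 7, E 10 — total 42, matching the house size, so no adjustment is needed.
D receives 7.

7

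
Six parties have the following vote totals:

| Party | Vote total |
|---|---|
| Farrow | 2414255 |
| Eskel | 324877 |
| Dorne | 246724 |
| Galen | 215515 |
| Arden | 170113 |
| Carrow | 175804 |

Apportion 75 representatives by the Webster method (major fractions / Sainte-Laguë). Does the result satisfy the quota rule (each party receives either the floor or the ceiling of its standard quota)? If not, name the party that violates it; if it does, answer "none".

Standard quotas: Farrow 51.044, Eskel 6.869, Dorne 5.216, Galen 4.557, Arden 3.597, Carrow 3.717.
Webster allocation: Farrow 50, Eskel 7, Dorne 5, Galen 5, Arden 4, Carrow 4.
Farrow has quota 51.044 (lower 51, upper 52) but receives 50 — outside the quota interval.

Farrow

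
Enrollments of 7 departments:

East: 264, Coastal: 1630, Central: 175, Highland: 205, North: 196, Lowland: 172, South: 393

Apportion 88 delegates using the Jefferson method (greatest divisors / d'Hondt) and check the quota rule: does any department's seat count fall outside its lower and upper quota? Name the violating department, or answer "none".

Standard quotas: East 7.655, Coastal 47.262, Central 5.074, Highland 5.944, North 5.683, Lowland 4.987, South 11.395.
Jefferson allocation: East 7, Coastal 49, Central 5, Highland 6, North 5, Lowland 5, South 11.
Coastal has quota 47.262 (lower 47, upper 48) but receives 49 — outside the quota interval.

Coastal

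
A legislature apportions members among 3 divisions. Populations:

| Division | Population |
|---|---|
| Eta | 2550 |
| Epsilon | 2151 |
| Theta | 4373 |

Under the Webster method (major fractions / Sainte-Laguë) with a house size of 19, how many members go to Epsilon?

5

Standard divisor 9074/19 ≈ 477.579; standard quotas: Eta 5.339, Epsilon 4.504, Theta 9.157.
Rounding to the nearest integer gives Eta 5, Epsilon 5, Theta 9 — total 19, matching the house size, so no adjustment is needed.
Epsilon receives 5.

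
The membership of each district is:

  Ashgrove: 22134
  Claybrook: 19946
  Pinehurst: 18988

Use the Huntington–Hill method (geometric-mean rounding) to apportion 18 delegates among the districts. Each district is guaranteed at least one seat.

Ashgrove=6, Claybrook=6, Pinehurst=6

With divisor 3441: modified quotas Ashgrove 6.432, Claybrook 5.797, Pinehurst 5.518.
Geometric-mean thresholds: Ashgrove √(6·7)=6.481, Claybrook √(5·6)=5.477, Pinehurst √(5·6)=5.477.
Each quota rounded against its threshold gives Ashgrove 6, Claybrook 6, Pinehurst 6 (total 18).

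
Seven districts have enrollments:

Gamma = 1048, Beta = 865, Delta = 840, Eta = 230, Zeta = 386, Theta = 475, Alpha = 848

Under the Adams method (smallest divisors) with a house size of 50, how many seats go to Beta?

9

Standard divisor 4692/50 ≈ 93.84; standard quotas: Gamma 11.168, Beta 9.218, Delta 8.951, Eta 2.451, Zeta 4.113, Theta 5.062, Alpha 9.037.
Rounding up gives 12, 10, 9, 3, 5, 6, 10 = 55 seats, so the divisor must be adjusted.
With modified divisor 100: modified quotas Gamma 10.480, Beta 8.650, Delta 8.400, Eta 2.300, Zeta 3.860, Theta 4.750, Alpha 8.480.
Rounding up: Gamma 11, Beta 9, Delta 9, Eta 3, Zeta 4, Theta 5, Alpha 9 (total 50).
Beta receives 9.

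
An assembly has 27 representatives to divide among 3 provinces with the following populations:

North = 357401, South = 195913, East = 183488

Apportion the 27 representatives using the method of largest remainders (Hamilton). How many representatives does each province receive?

Total 736802; standard divisor 736802/27 ≈ 27288.963.
Standard quotas: North 13.0969, South 7.1792, East 6.7239.
Lower quotas: North 13, South 7, East 6 (sum 26, leaving 1 seat).
Remainders in descending order: East 0.7239, South 0.1792, North 0.0969.
The surplus seat goes to East.

North 13, South 7, East 7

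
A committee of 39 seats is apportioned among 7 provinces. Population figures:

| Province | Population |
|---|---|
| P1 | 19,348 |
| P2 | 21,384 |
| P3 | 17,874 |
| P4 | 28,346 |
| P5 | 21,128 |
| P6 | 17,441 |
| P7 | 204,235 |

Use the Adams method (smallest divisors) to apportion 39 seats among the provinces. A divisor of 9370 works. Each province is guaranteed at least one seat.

With modified divisor 9370: modified quotas P1 2.065, P2 2.282, P3 1.908, P4 3.025, P5 2.255, P6 1.861, P7 21.797.
Rounding up: P1 3, P2 3, P3 2, P4 4, P5 3, P6 2, P7 22 (total 39).

P1 3; P2 3; P3 2; P4 4; P5 3; P6 2; P7 22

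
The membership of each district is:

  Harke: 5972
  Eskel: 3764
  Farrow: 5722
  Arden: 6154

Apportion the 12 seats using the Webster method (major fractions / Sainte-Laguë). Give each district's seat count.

Harke=3; Eskel=2; Farrow=3; Arden=4

Standard divisor 21612/12 ≈ 1801; standard quotas: Harke 3.316, Eskel 2.090, Farrow 3.177, Arden 3.417.
Rounding to the nearest integer gives 3, 2, 3, 3 = 11 seats, so the divisor must be adjusted.
With modified divisor 1730: modified quotas Harke 3.452, Eskel 2.176, Farrow 3.308, Arden 3.557.
Rounding to the nearest integer: Harke 3, Eskel 2, Farrow 3, Arden 4 (total 12).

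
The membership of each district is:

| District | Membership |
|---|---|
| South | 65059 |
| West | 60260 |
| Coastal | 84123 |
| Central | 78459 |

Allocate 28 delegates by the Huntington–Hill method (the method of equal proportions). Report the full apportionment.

South 6; West 6; Coastal 8; Central 8

With divisor 10262: modified quotas South 6.340, West 5.872, Coastal 8.198, Central 7.646.
Geometric-mean thresholds: South √(6·7)=6.481, West √(5·6)=5.477, Coastal √(8·9)=8.485, Central √(7·8)=7.483.
Each quota rounded against its threshold gives South 6, West 6, Coastal 8, Central 8 (total 28).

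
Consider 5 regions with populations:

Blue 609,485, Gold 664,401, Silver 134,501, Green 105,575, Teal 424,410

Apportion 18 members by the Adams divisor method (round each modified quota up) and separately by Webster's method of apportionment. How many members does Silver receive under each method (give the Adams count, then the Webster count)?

Adams: Blue 5, Gold 6, Silver 2, Green 1, Teal 4.
Webster: Blue 6, Gold 6, Silver 1, Green 1, Teal 4.
Silver gets 2 under Adams and 1 under Webster.

2 and 1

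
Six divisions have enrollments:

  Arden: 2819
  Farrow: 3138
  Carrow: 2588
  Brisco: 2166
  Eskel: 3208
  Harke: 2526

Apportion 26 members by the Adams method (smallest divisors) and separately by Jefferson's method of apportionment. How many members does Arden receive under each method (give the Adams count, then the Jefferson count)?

Adams: Arden 4, Farrow 5, Carrow 4, Brisco 4, Eskel 5, Harke 4.
Jefferson: Arden 5, Farrow 5, Carrow 4, Brisco 3, Eskel 5, Harke 4.
Arden gets 4 under Adams and 5 under Jefferson.

4 and 5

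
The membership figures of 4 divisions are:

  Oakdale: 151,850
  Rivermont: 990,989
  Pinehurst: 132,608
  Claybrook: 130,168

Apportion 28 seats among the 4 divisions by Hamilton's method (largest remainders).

Total 1405615; standard divisor 1405615/28 ≈ 50200.536.
Standard quotas: Oakdale 3.0249, Rivermont 19.7406, Pinehurst 2.6416, Claybrook 2.5930.
Lower quotas: Oakdale 3, Rivermont 19, Pinehurst 2, Claybrook 2 (sum 26, leaving 2 seats).
Remainders in descending order: Rivermont 0.7406, Pinehurst 0.6416, Claybrook 0.5930, Oakdale 0.0249.
Largest remainders: Rivermont, Pinehurst receive the extra seats.

Oakdale 3; Rivermont 20; Pinehurst 3; Claybrook 2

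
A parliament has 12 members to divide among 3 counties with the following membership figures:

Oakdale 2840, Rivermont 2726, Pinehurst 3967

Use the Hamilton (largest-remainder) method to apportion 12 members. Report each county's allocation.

Oakdale 4; Rivermont 3; Pinehurst 5

Total 9533; standard divisor 9533/12 ≈ 794.417.
Standard quotas: Oakdale 3.575, Rivermont 3.431, Pinehurst 4.994.
Lower quotas: Oakdale 3, Rivermont 3, Pinehurst 4 (sum 10, leaving 2 seats).
Remainders in descending order: Pinehurst 0.994, Oakdale 0.575, Rivermont 0.431.
The surplus seats go to Pinehurst, Oakdale.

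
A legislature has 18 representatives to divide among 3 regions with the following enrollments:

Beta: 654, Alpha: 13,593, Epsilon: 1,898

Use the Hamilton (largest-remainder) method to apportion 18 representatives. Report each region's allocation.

Beta: 1; Alpha: 15; Epsilon: 2

Standard divisor: 16145 ÷ 18 ≈ 896.944.
Standard quotas: Beta 0.7291, Alpha 15.1548, Epsilon 2.1161.
Lower quotas: Beta 0, Alpha 15, Epsilon 2 (sum 17, leaving 1 seat).
Remainders in descending order: Beta 0.7291, Alpha 0.1548, Epsilon 0.1161.
The surplus seat goes to Beta.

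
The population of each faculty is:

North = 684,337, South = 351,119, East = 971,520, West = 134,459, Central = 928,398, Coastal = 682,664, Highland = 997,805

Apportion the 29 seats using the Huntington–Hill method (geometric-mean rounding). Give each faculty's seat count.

North 4, South 2, East 6, West 1, Central 6, Coastal 4, Highland 6

With divisor 161733: modified quotas North 4.231, South 2.171, East 6.007, West 0.831, Central 5.740, Coastal 4.221, Highland 6.169.
Geometric-mean thresholds: North √(4·5)=4.472, South √(2·3)=2.449, East √(6·7)=6.481, West (min 1), Central √(5·6)=5.477, Coastal √(4·5)=4.472, Highland √(6·7)=6.481.
Each quota rounded against its threshold gives North 4, South 2, East 6, West 1, Central 6, Coastal 4, Highland 6 (total 29).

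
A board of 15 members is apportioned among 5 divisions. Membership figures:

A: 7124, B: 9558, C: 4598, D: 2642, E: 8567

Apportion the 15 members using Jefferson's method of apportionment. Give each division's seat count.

A=3, B=5, C=2, D=1, E=4

Standard divisor 32489/15 ≈ 2165.933; standard quotas: A 3.289, B 4.413, C 2.123, D 1.220, E 3.955.
Rounding down gives 3, 4, 2, 1, 3 = 13 seats, so the divisor must be adjusted.
With modified divisor 1800: modified quotas A 3.958, B 5.310, C 2.554, D 1.468, E 4.759.
Rounding down: A 3, B 5, C 2, D 1, E 4 (total 15).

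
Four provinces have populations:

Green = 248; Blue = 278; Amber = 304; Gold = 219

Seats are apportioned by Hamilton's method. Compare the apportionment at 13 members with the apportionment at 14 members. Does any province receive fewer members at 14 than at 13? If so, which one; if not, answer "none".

none

At 13 seats: Green 3, Blue 3, Amber 4, Gold 3.
At 14 seats: Green 3, Blue 4, Amber 4, Gold 3.
No province's allocation decreased.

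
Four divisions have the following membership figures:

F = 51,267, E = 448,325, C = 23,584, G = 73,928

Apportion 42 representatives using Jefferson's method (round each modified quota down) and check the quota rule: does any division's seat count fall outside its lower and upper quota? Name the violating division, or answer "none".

Standard quotas: F 3.606, E 31.535, C 1.659, G 5.200.
Jefferson allocation: F 3, E 33, C 1, G 5.
E has quota 31.535 (lower 31, upper 32) but receives 33 — outside the quota interval.

E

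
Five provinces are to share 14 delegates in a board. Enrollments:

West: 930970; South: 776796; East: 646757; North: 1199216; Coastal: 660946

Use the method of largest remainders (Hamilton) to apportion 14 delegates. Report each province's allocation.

The standard divisor is 4214685/14 ≈ 301048.929.
Standard quotas: West 3.0924, South 2.5803, East 2.1483, North 3.9835, Coastal 2.1955.
Lower quotas: West 3, South 2, East 2, North 3, Coastal 2 (sum 12, leaving 2 seats).
Remainders in descending order: North 0.9835, South 0.5803, Coastal 0.1955, East 0.1483, West 0.0924.
Largest remainders: North, South receive the extra seats.

West=3, South=3, East=2, North=4, Coastal=2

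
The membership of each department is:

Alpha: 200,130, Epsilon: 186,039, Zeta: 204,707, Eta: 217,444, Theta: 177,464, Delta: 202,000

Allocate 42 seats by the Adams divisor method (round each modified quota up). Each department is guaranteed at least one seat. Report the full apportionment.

Alpha 7, Epsilon 7, Zeta 7, Eta 8, Theta 6, Delta 7

Standard divisor 1187784/42 ≈ 28280.571; standard quotas: Alpha 7.077, Epsilon 6.578, Zeta 7.238, Eta 7.689, Theta 6.275, Delta 7.143.
Rounding up gives 8, 7, 8, 8, 7, 8 = 46 seats, so the divisor must be adjusted.
With modified divisor 30300: modified quotas Alpha 6.605, Epsilon 6.140, Zeta 6.756, Eta 7.176, Theta 5.857, Delta 6.667.
Rounding up: Alpha 7, Epsilon 7, Zeta 7, Eta 8, Theta 6, Delta 7 (total 42).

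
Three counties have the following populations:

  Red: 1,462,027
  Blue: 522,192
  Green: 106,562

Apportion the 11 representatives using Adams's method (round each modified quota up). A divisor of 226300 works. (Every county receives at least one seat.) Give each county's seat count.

With modified divisor 226300: modified quotas Red 6.461, Blue 2.308, Green 0.471.
Rounding up: Red 7, Blue 3, Green 1 (total 11).

Red 7; Blue 3; Green 1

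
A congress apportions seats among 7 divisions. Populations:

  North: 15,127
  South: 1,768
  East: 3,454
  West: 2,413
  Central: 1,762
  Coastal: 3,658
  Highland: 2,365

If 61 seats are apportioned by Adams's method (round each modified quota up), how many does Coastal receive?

Standard divisor 30547/61 ≈ 500.77; standard quotas: North 30.207, South 3.531, East 6.897, West 4.819, Central 3.519, Coastal 7.305, Highland 4.723.
Rounding up gives 31, 4, 7, 5, 4, 8, 5 = 64 seats, so the divisor must be adjusted.
With modified divisor 530: modified quotas North 28.542, South 3.336, East 6.517, West 4.553, Central 3.325, Coastal 6.902, Highland 4.462.
Rounding up: North 29, South 4, East 7, West 5, Central 4, Coastal 7, Highland 5 (total 61).
Coastal receives 7.

7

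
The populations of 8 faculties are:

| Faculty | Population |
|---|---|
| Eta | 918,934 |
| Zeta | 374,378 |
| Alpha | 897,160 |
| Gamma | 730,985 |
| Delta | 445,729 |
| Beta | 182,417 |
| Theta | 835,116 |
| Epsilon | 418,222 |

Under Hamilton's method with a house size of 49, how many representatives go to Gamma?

7

Total 4802941; standard divisor 4802941/49 ≈ 98019.204.
Standard quotas: Eta 9.3750, Zeta 3.8194, Alpha 9.1529, Gamma 7.4576, Delta 4.5474, Beta 1.8610, Theta 8.5199, Epsilon 4.2667.
Lower quotas: Eta 9, Zeta 3, Alpha 9, Gamma 7, Delta 4, Beta 1, Theta 8, Epsilon 4 (sum 45, leaving 4 seats).
Remainders in descending order: Beta 0.8610, Zeta 0.8194, Delta 0.5474, Theta 0.5199, Gamma 0.4576, Eta 0.3750, Epsilon 0.2667, Alpha 0.1529.
Largest remainders: Beta, Zeta, Delta, Theta receive the extra seats.
Gamma receives 7.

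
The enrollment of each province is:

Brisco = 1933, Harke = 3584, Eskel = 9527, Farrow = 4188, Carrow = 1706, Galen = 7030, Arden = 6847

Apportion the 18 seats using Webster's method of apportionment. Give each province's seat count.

Standard divisor 34815/18 ≈ 1934.167; standard quotas: Brisco 0.999, Harke 1.853, Eskel 4.926, Farrow 2.165, Carrow 0.882, Galen 3.635, Arden 3.540.
Rounding to the nearest integer gives 1, 2, 5, 2, 1, 4, 4 = 19 seats, so the divisor must be adjusted.
With modified divisor 1980: modified quotas Brisco 0.976, Harke 1.810, Eskel 4.812, Farrow 2.115, Carrow 0.862, Galen 3.551, Arden 3.458.
Rounding to the nearest integer: Brisco 1, Harke 2, Eskel 5, Farrow 2, Carrow 1, Galen 4, Arden 3 (total 18).

Brisco 1, Harke 2, Eskel 5, Farrow 2, Carrow 1, Galen 4, Arden 3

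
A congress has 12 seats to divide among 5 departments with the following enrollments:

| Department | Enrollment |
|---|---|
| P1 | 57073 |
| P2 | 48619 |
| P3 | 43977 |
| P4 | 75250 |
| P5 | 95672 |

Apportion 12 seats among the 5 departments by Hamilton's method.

The standard divisor is 320591/12 ≈ 26715.917.
Standard quotas: P1 2.1363, P2 1.8199, P3 1.6461, P4 2.8167, P5 3.5811.
Lower quotas: P1 2, P2 1, P3 1, P4 2, P5 3 (sum 9, leaving 3 seats).
Remainders in descending order: P2 0.8199, P4 0.8167, P3 0.6461, P5 0.5811, P1 0.1363.
Largest remainders: P2, P4, P3 receive the extra seats.

P1 2, P2 2, P3 2, P4 3, P5 3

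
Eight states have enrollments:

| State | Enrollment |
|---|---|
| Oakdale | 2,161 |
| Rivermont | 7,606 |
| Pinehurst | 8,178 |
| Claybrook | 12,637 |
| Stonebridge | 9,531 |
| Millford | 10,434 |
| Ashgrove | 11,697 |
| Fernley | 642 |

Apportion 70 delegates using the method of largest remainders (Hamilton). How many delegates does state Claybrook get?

The standard divisor is 62886/70 ≈ 898.371.
Standard quotas: Oakdale 2.4055, Rivermont 8.4664, Pinehurst 9.1031, Claybrook 14.0666, Stonebridge 10.6092, Millford 11.6143, Ashgrove 13.0202, Fernley 0.7146.
Lower quotas: Oakdale 2, Rivermont 8, Pinehurst 9, Claybrook 14, Stonebridge 10, Millford 11, Ashgrove 13, Fernley 0 (sum 67, leaving 3 seats).
Remainders in descending order: Fernley 0.7146, Millford 0.6143, Stonebridge 0.6092, Rivermont 0.4664, Oakdale 0.4055, Pinehurst 0.1031, Claybrook 0.0666, Ashgrove 0.0202.
Largest remainders: Fernley, Millford, Stonebridge receive the extra seats.
Claybrook receives 14.

14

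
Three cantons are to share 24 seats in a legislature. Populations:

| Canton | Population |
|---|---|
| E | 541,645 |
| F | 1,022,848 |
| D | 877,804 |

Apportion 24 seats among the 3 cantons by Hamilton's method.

E=5; F=10; D=9

The standard divisor is 2442297/24 ≈ 101762.375.
Standard quotas: E 5.3226, F 10.0513, D 8.6260.
Lower quotas: E 5, F 10, D 8 (sum 23, leaving 1 seat).
Remainders in descending order: D 0.6260, E 0.3226, F 0.0513.
The surplus seat goes to D.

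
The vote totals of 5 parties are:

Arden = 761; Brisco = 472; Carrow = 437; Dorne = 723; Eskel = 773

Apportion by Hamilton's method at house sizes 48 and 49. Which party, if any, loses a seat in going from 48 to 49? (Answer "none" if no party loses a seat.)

At 48 seats: Arden 11, Brisco 7, Carrow 7, Dorne 11, Eskel 12.
At 49 seats: Arden 12, Brisco 7, Carrow 7, Dorne 11, Eskel 12.
No party's allocation decreased.

none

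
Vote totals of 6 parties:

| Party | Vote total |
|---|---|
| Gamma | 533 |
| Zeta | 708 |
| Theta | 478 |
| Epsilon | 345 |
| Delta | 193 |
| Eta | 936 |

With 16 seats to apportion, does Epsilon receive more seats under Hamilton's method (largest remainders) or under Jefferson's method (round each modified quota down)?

Hamilton: Gamma 3, Zeta 3, Theta 2, Epsilon 2, Delta 1, Eta 5.
Jefferson: Gamma 3, Zeta 4, Theta 2, Epsilon 1, Delta 1, Eta 5.
Epsilon gets 2 under Hamilton and 1 under Jefferson.

Hamilton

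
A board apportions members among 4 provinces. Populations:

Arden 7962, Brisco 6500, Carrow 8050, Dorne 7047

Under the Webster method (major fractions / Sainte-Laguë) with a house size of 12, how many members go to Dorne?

Standard divisor 29559/12 ≈ 2463.25; standard quotas: Arden 3.232, Brisco 2.639, Carrow 3.268, Dorne 2.861.
Rounding to the nearest integer gives Arden 3, Brisco 3, Carrow 3, Dorne 3 — total 12, matching the house size, so no adjustment is needed.
Dorne receives 3.

3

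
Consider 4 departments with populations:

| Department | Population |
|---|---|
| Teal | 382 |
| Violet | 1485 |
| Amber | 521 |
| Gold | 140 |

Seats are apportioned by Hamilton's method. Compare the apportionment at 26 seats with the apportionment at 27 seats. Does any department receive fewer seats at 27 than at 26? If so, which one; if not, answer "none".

At 26 seats: Teal 4, Violet 15, Amber 5, Gold 2.
At 27 seats: Teal 4, Violet 16, Amber 6, Gold 1.
Gold drops from 2 to 1.

Gold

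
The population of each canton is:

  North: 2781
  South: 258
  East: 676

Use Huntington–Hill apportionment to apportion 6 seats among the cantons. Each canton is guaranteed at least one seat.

North 4; South 1; East 1

With divisor 712: modified quotas North 3.906, South 0.362, East 0.949.
Geometric-mean thresholds: North √(3·4)=3.464, South (min 1), East (min 1).
Each quota rounded against its threshold gives North 4, South 1, East 1 (total 6).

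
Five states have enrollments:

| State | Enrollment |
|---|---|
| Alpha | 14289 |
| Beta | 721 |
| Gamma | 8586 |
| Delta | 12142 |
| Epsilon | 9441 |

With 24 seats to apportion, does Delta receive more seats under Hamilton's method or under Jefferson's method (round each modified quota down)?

Hamilton: Alpha 8, Beta 0, Gamma 5, Delta 6, Epsilon 5.
Jefferson: Alpha 8, Beta 0, Gamma 4, Delta 7, Epsilon 5.
Delta gets 6 under Hamilton and 7 under Jefferson.

Jefferson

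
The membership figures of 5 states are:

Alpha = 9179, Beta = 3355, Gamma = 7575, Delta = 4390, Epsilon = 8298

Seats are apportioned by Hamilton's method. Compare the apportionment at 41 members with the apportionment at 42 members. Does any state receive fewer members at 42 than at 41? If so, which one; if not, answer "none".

Delta

At 41 seats: Alpha 12, Beta 4, Gamma 9, Delta 6, Epsilon 10.
At 42 seats: Alpha 12, Beta 4, Gamma 10, Delta 5, Epsilon 11.
Delta drops from 6 to 5.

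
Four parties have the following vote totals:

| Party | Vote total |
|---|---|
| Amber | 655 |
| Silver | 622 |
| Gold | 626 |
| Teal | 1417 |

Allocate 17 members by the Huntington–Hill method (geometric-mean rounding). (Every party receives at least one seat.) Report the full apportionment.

Amber 3; Silver 3; Gold 3; Teal 8

With divisor 189.2: modified quotas Amber 3.462, Silver 3.288, Gold 3.309, Teal 7.489.
Geometric-mean thresholds: Amber √(3·4)=3.464, Silver √(3·4)=3.464, Gold √(3·4)=3.464, Teal √(7·8)=7.483.
Each quota rounded against its threshold gives Amber 3, Silver 3, Gold 3, Teal 8 (total 17).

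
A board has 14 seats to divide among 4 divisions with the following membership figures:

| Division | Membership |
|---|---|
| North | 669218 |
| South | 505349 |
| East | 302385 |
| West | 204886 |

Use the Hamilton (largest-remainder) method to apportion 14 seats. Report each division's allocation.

North 6, South 4, East 2, West 2

The standard divisor is 1681838/14 ≈ 120131.286.
Standard quotas: North 5.5707, South 4.2066, East 2.5171, West 1.7055.
Lower quotas: North 5, South 4, East 2, West 1 (sum 12, leaving 2 seats).
Remainders in descending order: West 0.7055, North 0.5707, East 0.5171, South 0.2066.
Largest remainders: West, North receive the extra seats.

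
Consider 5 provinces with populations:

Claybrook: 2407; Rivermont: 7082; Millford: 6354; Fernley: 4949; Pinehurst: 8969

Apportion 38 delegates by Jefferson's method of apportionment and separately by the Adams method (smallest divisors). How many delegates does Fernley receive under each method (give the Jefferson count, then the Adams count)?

Jefferson: Claybrook 3, Rivermont 9, Millford 8, Fernley 6, Pinehurst 12.
Adams: Claybrook 3, Rivermont 9, Millford 8, Fernley 7, Pinehurst 11.
Fernley gets 6 under Jefferson and 7 under Adams.

6 and 7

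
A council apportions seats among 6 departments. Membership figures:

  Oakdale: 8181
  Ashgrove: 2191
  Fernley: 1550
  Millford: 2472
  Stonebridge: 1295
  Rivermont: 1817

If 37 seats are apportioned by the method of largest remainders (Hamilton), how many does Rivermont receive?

The standard divisor is 17506/37 ≈ 473.135.
Standard quotas: Oakdale 17.2910, Ashgrove 4.6308, Fernley 3.2760, Millford 5.2247, Stonebridge 2.7371, Rivermont 3.8403.
Lower quotas: Oakdale 17, Ashgrove 4, Fernley 3, Millford 5, Stonebridge 2, Rivermont 3 (sum 34, leaving 3 seats).
Remainders in descending order: Rivermont 0.8403, Stonebridge 0.7371, Ashgrove 0.6308, Oakdale 0.2910, Fernley 0.2760, Millford 0.2247.
The surplus seats go to Rivermont, Stonebridge, Ashgrove.
Rivermont receives 4.

4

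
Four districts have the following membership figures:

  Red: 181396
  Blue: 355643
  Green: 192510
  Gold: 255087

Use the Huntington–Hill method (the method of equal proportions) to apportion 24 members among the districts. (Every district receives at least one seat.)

With divisor 41237: modified quotas Red 4.399, Blue 8.624, Green 4.668, Gold 6.186.
Geometric-mean thresholds: Red √(4·5)=4.472, Blue √(8·9)=8.485, Green √(4·5)=4.472, Gold √(6·7)=6.481.
Each quota rounded against its threshold gives Red 4, Blue 9, Green 5, Gold 6 (total 24).

Red 4; Blue 9; Green 5; Gold 6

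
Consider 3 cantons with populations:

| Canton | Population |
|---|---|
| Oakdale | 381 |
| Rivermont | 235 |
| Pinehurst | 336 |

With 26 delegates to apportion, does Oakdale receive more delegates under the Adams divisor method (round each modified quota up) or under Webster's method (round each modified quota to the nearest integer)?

Webster

Adams: Oakdale 10, Rivermont 7, Pinehurst 9.
Webster: Oakdale 11, Rivermont 6, Pinehurst 9.
Oakdale gets 10 under Adams and 11 under Webster.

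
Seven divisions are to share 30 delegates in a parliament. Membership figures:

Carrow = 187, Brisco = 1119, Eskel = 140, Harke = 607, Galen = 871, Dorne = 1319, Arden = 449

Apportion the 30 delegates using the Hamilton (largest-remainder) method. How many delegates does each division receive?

Total 4692; standard divisor 4692/30 ≈ 156.4.
Standard quotas: Carrow 1.196, Brisco 7.155, Eskel 0.895, Harke 3.881, Galen 5.569, Dorne 8.434, Arden 2.871.
Lower quotas: Carrow 1, Brisco 7, Eskel 0, Harke 3, Galen 5, Dorne 8, Arden 2 (sum 26, leaving 4 seats).
Remainders in descending order: Eskel 0.895, Harke 0.881, Arden 0.871, Galen 0.569, Dorne 0.434, Carrow 0.196, Brisco 0.155.
Largest remainders: Eskel, Harke, Arden, Galen receive the extra seats.

Carrow=1; Brisco=7; Eskel=1; Harke=4; Galen=6; Dorne=8; Arden=3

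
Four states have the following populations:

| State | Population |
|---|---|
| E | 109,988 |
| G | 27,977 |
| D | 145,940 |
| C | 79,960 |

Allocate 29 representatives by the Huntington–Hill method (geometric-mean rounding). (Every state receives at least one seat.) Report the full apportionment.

With divisor 12520: modified quotas E 8.785, G 2.235, D 11.657, C 6.387.
Geometric-mean thresholds: E √(8·9)=8.485, G √(2·3)=2.449, D √(11·12)=11.489, C √(6·7)=6.481.
Each quota rounded against its threshold gives E 9, G 2, D 12, C 6 (total 29).

E: 9, G: 2, D: 12, C: 6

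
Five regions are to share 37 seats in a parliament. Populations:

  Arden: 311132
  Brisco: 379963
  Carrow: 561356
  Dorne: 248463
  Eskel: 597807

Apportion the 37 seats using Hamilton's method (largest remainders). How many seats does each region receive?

Total 2098721; standard divisor 2098721/37 ≈ 56722.189.
Standard quotas: Arden 5.4852, Brisco 6.6987, Carrow 9.8966, Dorne 4.3803, Eskel 10.5392.
Lower quotas: Arden 5, Brisco 6, Carrow 9, Dorne 4, Eskel 10 (sum 34, leaving 3 seats).
Remainders in descending order: Carrow 0.8966, Brisco 0.6987, Eskel 0.5392, Arden 0.4852, Dorne 0.3803.
The surplus seats go to Carrow, Brisco, Eskel.

Arden=5, Brisco=7, Carrow=10, Dorne=4, Eskel=11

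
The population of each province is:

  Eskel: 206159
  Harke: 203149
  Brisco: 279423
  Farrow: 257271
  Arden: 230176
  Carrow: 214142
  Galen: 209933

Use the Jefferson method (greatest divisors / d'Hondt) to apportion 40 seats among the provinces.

Eskel: 5, Harke: 5, Brisco: 7, Farrow: 7, Arden: 6, Carrow: 5, Galen: 5

Standard divisor 1600253/40 ≈ 40006.325; standard quotas: Eskel 5.153, Harke 5.078, Brisco 6.984, Farrow 6.431, Arden 5.753, Carrow 5.353, Galen 5.247.
Rounding down gives 5, 5, 6, 6, 5, 5, 5 = 37 seats, so the divisor must be adjusted.
With modified divisor 36200: modified quotas Eskel 5.695, Harke 5.612, Brisco 7.719, Farrow 7.107, Arden 6.358, Carrow 5.916, Galen 5.799.
Rounding down: Eskel 5, Harke 5, Brisco 7, Farrow 7, Arden 6, Carrow 5, Galen 5 (total 40).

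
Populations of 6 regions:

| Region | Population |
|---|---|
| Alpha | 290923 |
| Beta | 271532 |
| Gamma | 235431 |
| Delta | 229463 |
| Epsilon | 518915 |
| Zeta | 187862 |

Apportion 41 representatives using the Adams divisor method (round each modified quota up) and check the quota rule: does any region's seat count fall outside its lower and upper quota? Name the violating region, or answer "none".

none

Standard quotas: Alpha 6.878, Beta 6.420, Gamma 5.566, Delta 5.425, Epsilon 12.269, Zeta 4.442.
Adams allocation: Alpha 7, Beta 6, Gamma 6, Delta 5, Epsilon 12, Zeta 5.
Every allocation lies between the lower and upper quota.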